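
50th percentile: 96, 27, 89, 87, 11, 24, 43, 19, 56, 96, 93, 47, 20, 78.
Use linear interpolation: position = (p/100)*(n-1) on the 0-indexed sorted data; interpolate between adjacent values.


Sorted: 11, 19, 20, 24, 27, 43, 47, 56, 78, 87, 89, 93, 96, 96
n = 14
Index = 50/100 * 13 = 6.5000
Lower = data[6] = 47, Upper = data[7] = 56
P50 = 47 + 0.5000*(9) = 51.5000

P50 = 51.5000


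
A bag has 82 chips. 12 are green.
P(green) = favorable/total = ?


P = 12/82 = 0.1463

P = 0.1463


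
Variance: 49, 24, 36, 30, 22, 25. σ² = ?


Mean = 31.0000
Squared deviations: 324.0000, 49.0000, 25.0000, 1.0000, 81.0000, 36.0000
Sum = 516.0000
Variance = 516.0000/6 = 86.0000

Variance = 86.0000


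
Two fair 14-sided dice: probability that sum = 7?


Total outcomes = 14×14 = 196
Favorable (sum = 7): 6
P = 6/196 = 0.0306

P = 0.0306


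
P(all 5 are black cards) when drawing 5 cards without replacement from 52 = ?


P(all black cards) = (26/52) × (25/51) × (24/50) × (23/49) × (22/48)
= 0.0253

P = 0.0253


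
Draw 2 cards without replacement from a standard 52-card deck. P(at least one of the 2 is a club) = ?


P(at least one) = 1 - P(none)
P(none) = (39/52) × (38/51) = 0.558824
P(at least one) = 1 - 0.558824 = 0.4412

P = 0.4412


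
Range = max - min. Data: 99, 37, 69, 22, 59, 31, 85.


Max = 99, Min = 22
Range = 99 - 22 = 77

Range = 77


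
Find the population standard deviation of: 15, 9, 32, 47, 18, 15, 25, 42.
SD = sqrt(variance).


Mean = 25.3750
Variance = 165.7344
SD = sqrt(165.7344) = 12.8738

SD = 12.8738


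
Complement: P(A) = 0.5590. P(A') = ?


P(not A) = 1 - 0.5590 = 0.4410

P(not A) = 0.4410


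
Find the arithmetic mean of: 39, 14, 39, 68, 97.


Sum = 39 + 14 + 39 + 68 + 97 = 257
n = 5
Mean = 257/5 = 51.4000

Mean = 51.4000


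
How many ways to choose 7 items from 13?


C(13,7) = 13!/(7! × 6!)
= 6227020800/(5040 × 720)
= 1716

C(13,7) = 1716


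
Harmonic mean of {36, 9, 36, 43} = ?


Sum of reciprocals = 1/36 + 1/9 + 1/36 + 1/43 = 0.189922
HM = 4/0.189922 = 21.0612

HM = 21.0612


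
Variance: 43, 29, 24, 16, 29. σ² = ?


Mean = 28.2000
Squared deviations: 219.0400, 0.6400, 17.6400, 148.8400, 0.6400
Sum = 386.8000
Variance = 386.8000/5 = 77.3600

Variance = 77.3600


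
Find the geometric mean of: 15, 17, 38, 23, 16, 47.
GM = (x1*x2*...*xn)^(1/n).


Product = 15 × 17 × 38 × 23 × 16 × 47 = 167598240
GM = 167598240^(1/6) = 23.4807

GM = 23.4807


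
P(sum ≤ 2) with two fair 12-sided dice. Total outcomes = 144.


Total outcomes = 12×12 = 144
Favorable (sum ≤ 2): 1
P = 1/144 = 0.0069

P = 0.0069


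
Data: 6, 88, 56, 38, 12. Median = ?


Sorted: 6, 12, 38, 56, 88
n = 5 (odd)
Middle value = 38

Median = 38


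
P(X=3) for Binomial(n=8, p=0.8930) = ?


C(8,3) = 56
p^3 = 0.712122
(1-p)^5 = 1.402552e-05
P = 56 * 0.712122 * 1.402552e-05 = 0.0006

P(X=3) = 0.0006


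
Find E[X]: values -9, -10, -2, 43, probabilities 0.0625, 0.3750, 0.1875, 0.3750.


E[X] = -9*0.0625 - 10*0.3750 - 2*0.1875 + 43*0.3750
= -0.5625 - 3.7500 - 0.3750 + 16.1250
= 11.4375

E[X] = 11.4375


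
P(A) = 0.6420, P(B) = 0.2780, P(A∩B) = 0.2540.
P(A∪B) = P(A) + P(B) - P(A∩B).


P(A∪B) = 0.6420 + 0.2780 - 0.2540
= 0.9200 - 0.2540
= 0.6660

P(A∪B) = 0.6660


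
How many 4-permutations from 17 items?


P(17,4) = 17!/13!
= 355687428096000/6227020800
= 57120

P(17,4) = 57120


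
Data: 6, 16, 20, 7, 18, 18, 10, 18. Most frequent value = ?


Frequencies: 6:1, 7:1, 10:1, 16:1, 18:3, 20:1
Max frequency = 3
Mode = 18

Mode = 18


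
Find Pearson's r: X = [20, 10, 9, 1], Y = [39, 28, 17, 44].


Mean X = 10.0000, Mean Y = 32.0000
SD X = 6.745369, SD Y = 10.416333
Cov = -5.750000
r = -5.750000/(6.745369*10.416333) = -0.0818

r = -0.0818


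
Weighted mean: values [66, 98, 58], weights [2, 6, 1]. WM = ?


Numerator = 66*2 + 98*6 + 58*1 = 778
Denominator = 2 + 6 + 1 = 9
WM = 778/9 = 86.4444

WM = 86.4444


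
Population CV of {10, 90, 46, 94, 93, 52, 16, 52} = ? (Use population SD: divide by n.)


Mean = 56.6250
SD = 31.2527
CV = (31.2527/56.6250)*100 = 55.1925%

CV = 55.1925%


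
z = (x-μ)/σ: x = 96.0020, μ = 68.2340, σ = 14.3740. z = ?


z = (96.0020 - 68.2340)/14.3740
= 27.7680/14.3740
= 1.9318

z = 1.9318


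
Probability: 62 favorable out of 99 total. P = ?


P = 62/99 = 0.6263

P = 0.6263


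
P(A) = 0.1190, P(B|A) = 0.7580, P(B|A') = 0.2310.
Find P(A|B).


P(B) = P(B|A)*P(A) + P(B|A')*P(A')
= 0.7580*0.1190 + 0.2310*0.8810
= 0.090202 + 0.203511 = 0.293713
P(A|B) = 0.090202/0.293713 = 0.3071

P(A|B) = 0.3071


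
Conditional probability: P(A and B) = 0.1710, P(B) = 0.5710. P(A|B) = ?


P(A|B) = 0.1710/0.5710 = 0.2995

P(A|B) = 0.2995


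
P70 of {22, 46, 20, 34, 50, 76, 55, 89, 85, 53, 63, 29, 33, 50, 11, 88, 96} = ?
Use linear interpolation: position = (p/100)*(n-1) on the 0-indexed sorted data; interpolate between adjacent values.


Sorted: 11, 20, 22, 29, 33, 34, 46, 50, 50, 53, 55, 63, 76, 85, 88, 89, 96
n = 17
Index = 70/100 * 16 = 11.2000
Lower = data[11] = 63, Upper = data[12] = 76
P70 = 63 + 0.2000*(13) = 65.6000

P70 = 65.6000


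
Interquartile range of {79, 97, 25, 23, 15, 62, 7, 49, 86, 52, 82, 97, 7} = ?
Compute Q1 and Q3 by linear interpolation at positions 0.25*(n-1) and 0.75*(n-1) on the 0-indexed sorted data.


Sorted: 7, 7, 15, 23, 25, 49, 52, 62, 79, 82, 86, 97, 97
Q1 (25th %ile) = 23.0000
Q3 (75th %ile) = 82.0000
IQR = 82.0000 - 23.0000 = 59.0000

IQR = 59.0000


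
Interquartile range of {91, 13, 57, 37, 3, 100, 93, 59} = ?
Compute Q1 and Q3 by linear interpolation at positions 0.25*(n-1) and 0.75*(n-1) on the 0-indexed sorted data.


Sorted: 3, 13, 37, 57, 59, 91, 93, 100
Q1 (25th %ile) = 31.0000
Q3 (75th %ile) = 91.5000
IQR = 91.5000 - 31.0000 = 60.5000

IQR = 60.5000


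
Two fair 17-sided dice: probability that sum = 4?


Total outcomes = 17×17 = 289
Favorable (sum = 4): 3
P = 3/289 = 0.0104

P = 0.0104


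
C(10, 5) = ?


C(10,5) = 10!/(5! × 5!)
= 3628800/(120 × 120)
= 252

C(10,5) = 252


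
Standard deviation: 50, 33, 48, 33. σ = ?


Mean = 41.0000
Variance = 64.5000
SD = sqrt(64.5000) = 8.0312

SD = 8.0312


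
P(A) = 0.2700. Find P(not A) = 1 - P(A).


P(not A) = 1 - 0.2700 = 0.7300

P(not A) = 0.7300


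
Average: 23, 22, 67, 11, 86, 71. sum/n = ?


Sum = 23 + 22 + 67 + 11 + 86 + 71 = 280
n = 6
Mean = 280/6 = 46.6667

Mean = 46.6667


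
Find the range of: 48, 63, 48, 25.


Max = 63, Min = 25
Range = 63 - 25 = 38

Range = 38


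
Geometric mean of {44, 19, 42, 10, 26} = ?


Product = 44 × 19 × 42 × 10 × 26 = 9129120
GM = 9129120^(1/5) = 24.6653

GM = 24.6653


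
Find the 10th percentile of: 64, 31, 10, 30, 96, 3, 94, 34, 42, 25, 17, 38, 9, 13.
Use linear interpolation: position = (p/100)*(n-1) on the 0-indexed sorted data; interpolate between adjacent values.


Sorted: 3, 9, 10, 13, 17, 25, 30, 31, 34, 38, 42, 64, 94, 96
n = 14
Index = 10/100 * 13 = 1.3000
Lower = data[1] = 9, Upper = data[2] = 10
P10 = 9 + 0.3000*(1) = 9.3000

P10 = 9.3000


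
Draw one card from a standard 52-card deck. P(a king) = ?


4 kings in 52 cards
P = 4/52 = 0.0769

P = 0.0769


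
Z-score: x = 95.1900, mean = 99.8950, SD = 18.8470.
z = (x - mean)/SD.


z = (95.1900 - 99.8950)/18.8470
= -4.7050/18.8470
= -0.2496

z = -0.2496


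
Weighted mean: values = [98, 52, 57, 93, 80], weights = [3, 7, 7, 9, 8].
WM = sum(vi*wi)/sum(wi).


Numerator = 98*3 + 52*7 + 57*7 + 93*9 + 80*8 = 2534
Denominator = 3 + 7 + 7 + 9 + 8 = 34
WM = 2534/34 = 74.5294

WM = 74.5294


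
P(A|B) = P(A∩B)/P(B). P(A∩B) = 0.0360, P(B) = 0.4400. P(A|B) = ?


P(A|B) = 0.0360/0.4400 = 0.0818

P(A|B) = 0.0818


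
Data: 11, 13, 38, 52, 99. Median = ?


Sorted: 11, 13, 38, 52, 99
n = 5 (odd)
Middle value = 38

Median = 38


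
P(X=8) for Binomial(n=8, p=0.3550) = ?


C(8,8) = 1
p^8 = 0.000252
(1-p)^0 = 1.000000
P = 1 * 0.000252 * 1.000000 = 0.0003

P(X=8) = 0.0003


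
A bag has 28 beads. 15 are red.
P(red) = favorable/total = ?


P = 15/28 = 0.5357

P = 0.5357


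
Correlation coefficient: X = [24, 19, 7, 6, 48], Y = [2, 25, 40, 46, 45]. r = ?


Mean X = 20.8000, Mean Y = 31.6000
SD X = 15.249918, SD Y = 16.596385
Cov = -9.480000
r = -9.480000/(15.249918*16.596385) = -0.0375

r = -0.0375


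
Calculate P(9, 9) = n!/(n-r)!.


P(9,9) = 9!/0!
= 362880/1
= 362880

P(9,9) = 362880


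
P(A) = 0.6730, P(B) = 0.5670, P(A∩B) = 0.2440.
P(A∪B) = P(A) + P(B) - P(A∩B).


P(A∪B) = 0.6730 + 0.5670 - 0.2440
= 1.2400 - 0.2440
= 0.9960

P(A∪B) = 0.9960


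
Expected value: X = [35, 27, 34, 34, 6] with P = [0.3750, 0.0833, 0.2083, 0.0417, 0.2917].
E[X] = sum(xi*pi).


E[X] = 35*0.3750 + 27*0.0833 + 34*0.2083 + 34*0.0417 + 6*0.2917
= 13.1250 + 2.2491 + 7.0822 + 1.4178 + 1.7502
= 25.6243

E[X] = 25.6243


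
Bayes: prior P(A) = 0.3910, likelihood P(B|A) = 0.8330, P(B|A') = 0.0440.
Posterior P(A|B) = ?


P(B) = P(B|A)*P(A) + P(B|A')*P(A')
= 0.8330*0.3910 + 0.0440*0.6090
= 0.325703 + 0.026796 = 0.352499
P(A|B) = 0.325703/0.352499 = 0.9240

P(A|B) = 0.9240


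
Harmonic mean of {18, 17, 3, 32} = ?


Sum of reciprocals = 1/18 + 1/17 + 1/3 + 1/32 = 0.478962
HM = 4/0.478962 = 8.3514

HM = 8.3514


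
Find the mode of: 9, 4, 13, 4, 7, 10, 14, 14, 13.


Frequencies: 4:2, 7:1, 9:1, 10:1, 13:2, 14:2
Max frequency = 2
Mode = 4, 13, 14

Mode = 4, 13, 14


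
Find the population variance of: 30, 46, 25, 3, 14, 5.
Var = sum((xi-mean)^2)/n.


Mean = 20.5000
Squared deviations: 90.2500, 650.2500, 20.2500, 306.2500, 42.2500, 240.2500
Sum = 1349.5000
Variance = 1349.5000/6 = 224.9167

Variance = 224.9167


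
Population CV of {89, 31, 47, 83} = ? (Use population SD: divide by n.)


Mean = 62.5000
SD = 24.2642
CV = (24.2642/62.5000)*100 = 38.8227%

CV = 38.8227%


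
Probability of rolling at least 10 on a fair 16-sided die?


Favorable outcomes (roll ≥ 10): 7
Total outcomes = 16
P = 7/16 = 0.4375

P = 0.4375


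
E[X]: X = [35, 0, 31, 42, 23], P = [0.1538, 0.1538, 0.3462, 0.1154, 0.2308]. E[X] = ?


E[X] = 35*0.1538 + 0*0.1538 + 31*0.3462 + 42*0.1154 + 23*0.2308
= 5.3830 + 0 + 10.7322 + 4.8468 + 5.3084
= 26.2704

E[X] = 26.2704


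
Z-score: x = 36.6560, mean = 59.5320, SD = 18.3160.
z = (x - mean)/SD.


z = (36.6560 - 59.5320)/18.3160
= -22.8760/18.3160
= -1.2490

z = -1.2490


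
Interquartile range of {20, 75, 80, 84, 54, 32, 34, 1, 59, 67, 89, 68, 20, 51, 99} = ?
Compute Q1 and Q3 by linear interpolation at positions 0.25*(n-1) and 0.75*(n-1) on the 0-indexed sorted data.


Sorted: 1, 20, 20, 32, 34, 51, 54, 59, 67, 68, 75, 80, 84, 89, 99
Q1 (25th %ile) = 33.0000
Q3 (75th %ile) = 77.5000
IQR = 77.5000 - 33.0000 = 44.5000

IQR = 44.5000


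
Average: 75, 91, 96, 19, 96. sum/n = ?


Sum = 75 + 91 + 96 + 19 + 96 = 377
n = 5
Mean = 377/5 = 75.4000

Mean = 75.4000


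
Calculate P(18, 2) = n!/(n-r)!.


P(18,2) = 18!/16!
= 6402373705728000/20922789888000
= 306

P(18,2) = 306


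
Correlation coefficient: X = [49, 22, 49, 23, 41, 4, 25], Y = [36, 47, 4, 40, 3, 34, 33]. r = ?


Mean X = 30.4286, Mean Y = 28.1429
SD X = 15.379552, SD Y = 16.172539
Cov = -142.346939
r = -142.346939/(15.379552*16.172539) = -0.5723

r = -0.5723


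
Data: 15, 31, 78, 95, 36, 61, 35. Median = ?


Sorted: 15, 31, 35, 36, 61, 78, 95
n = 7 (odd)
Middle value = 36

Median = 36


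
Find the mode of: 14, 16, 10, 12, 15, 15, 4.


Frequencies: 4:1, 10:1, 12:1, 14:1, 15:2, 16:1
Max frequency = 2
Mode = 15

Mode = 15


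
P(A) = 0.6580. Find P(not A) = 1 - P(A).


P(not A) = 1 - 0.6580 = 0.3420

P(not A) = 0.3420


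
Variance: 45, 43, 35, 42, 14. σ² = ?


Mean = 35.8000
Squared deviations: 84.6400, 51.8400, 0.6400, 38.4400, 475.2400
Sum = 650.8000
Variance = 650.8000/5 = 130.1600

Variance = 130.1600


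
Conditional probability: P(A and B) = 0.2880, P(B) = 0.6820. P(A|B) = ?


P(A|B) = 0.2880/0.6820 = 0.4223

P(A|B) = 0.4223


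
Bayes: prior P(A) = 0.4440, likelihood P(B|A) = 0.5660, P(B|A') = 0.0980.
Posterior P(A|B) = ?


P(B) = P(B|A)*P(A) + P(B|A')*P(A')
= 0.5660*0.4440 + 0.0980*0.5560
= 0.251304 + 0.054488 = 0.305792
P(A|B) = 0.251304/0.305792 = 0.8218

P(A|B) = 0.8218


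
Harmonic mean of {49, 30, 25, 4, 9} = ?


Sum of reciprocals = 1/49 + 1/30 + 1/25 + 1/4 + 1/9 = 0.454853
HM = 5/0.454853 = 10.9926

HM = 10.9926


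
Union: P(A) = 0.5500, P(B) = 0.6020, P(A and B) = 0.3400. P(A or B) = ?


P(A∪B) = 0.5500 + 0.6020 - 0.3400
= 1.1520 - 0.3400
= 0.8120

P(A∪B) = 0.8120


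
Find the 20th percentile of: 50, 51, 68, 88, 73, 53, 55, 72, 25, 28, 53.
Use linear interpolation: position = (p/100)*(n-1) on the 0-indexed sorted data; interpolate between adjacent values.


Sorted: 25, 28, 50, 51, 53, 53, 55, 68, 72, 73, 88
n = 11
Index = 20/100 * 10 = 2.0000
Lower = data[2] = 50, Upper = data[3] = 51
P20 = 50 + 0*(1) = 50.0000

P20 = 50.0000


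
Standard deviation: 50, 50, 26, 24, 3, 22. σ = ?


Mean = 29.1667
Variance = 273.4722
SD = sqrt(273.4722) = 16.5370

SD = 16.5370


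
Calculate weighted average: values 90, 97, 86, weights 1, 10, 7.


Numerator = 90*1 + 97*10 + 86*7 = 1662
Denominator = 1 + 10 + 7 = 18
WM = 1662/18 = 92.3333

WM = 92.3333


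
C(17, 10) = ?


C(17,10) = 17!/(10! × 7!)
= 355687428096000/(3628800 × 5040)
= 19448

C(17,10) = 19448


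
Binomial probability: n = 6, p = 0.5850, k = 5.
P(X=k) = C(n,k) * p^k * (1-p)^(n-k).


C(6,5) = 6
p^5 = 0.068514
(1-p)^1 = 0.415000
P = 6 * 0.068514 * 0.415000 = 0.1706

P(X=5) = 0.1706


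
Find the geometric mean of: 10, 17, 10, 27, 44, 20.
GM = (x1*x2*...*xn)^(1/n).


Product = 10 × 17 × 10 × 27 × 44 × 20 = 40392000
GM = 40392000^(1/6) = 18.5232

GM = 18.5232


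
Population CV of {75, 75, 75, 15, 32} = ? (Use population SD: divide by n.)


Mean = 54.4000
SD = 25.7961
CV = (25.7961/54.4000)*100 = 47.4193%

CV = 47.4193%


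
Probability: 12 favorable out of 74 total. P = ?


P = 12/74 = 0.1622

P = 0.1622


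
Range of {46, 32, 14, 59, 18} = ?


Max = 59, Min = 14
Range = 59 - 14 = 45

Range = 45


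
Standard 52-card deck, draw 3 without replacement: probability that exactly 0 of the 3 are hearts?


Hypergeometric: P(X=0) = C(13,0)·C(39,3) / C(52,3)
= 1 × 9139 / 22100
= 9139/22100 = 0.4135

P = 0.4135


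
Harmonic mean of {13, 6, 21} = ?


Sum of reciprocals = 1/13 + 1/6 + 1/21 = 0.291209
HM = 3/0.291209 = 10.3019

HM = 10.3019


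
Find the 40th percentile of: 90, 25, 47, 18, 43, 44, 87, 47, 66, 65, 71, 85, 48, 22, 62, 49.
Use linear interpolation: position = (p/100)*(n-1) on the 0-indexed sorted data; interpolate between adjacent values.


Sorted: 18, 22, 25, 43, 44, 47, 47, 48, 49, 62, 65, 66, 71, 85, 87, 90
n = 16
Index = 40/100 * 15 = 6.0000
Lower = data[6] = 47, Upper = data[7] = 48
P40 = 47 + 0*(1) = 47.0000

P40 = 47.0000


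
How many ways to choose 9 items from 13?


C(13,9) = 13!/(9! × 4!)
= 6227020800/(362880 × 24)
= 715

C(13,9) = 715


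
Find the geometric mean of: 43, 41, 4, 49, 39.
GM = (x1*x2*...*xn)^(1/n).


Product = 43 × 41 × 4 × 49 × 39 = 13476372
GM = 13476372^(1/5) = 26.6633

GM = 26.6633


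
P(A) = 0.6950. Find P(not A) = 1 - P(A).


P(not A) = 1 - 0.6950 = 0.3050

P(not A) = 0.3050


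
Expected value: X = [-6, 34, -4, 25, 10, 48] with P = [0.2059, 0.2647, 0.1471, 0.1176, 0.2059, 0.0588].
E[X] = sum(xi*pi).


E[X] = -6*0.2059 + 34*0.2647 - 4*0.1471 + 25*0.1176 + 10*0.2059 + 48*0.0588
= -1.2354 + 8.9998 - 0.5884 + 2.9400 + 2.0590 + 2.8224
= 14.9974

E[X] = 14.9974


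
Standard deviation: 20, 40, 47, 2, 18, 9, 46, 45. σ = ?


Mean = 28.3750
Variance = 289.7344
SD = sqrt(289.7344) = 17.0216

SD = 17.0216


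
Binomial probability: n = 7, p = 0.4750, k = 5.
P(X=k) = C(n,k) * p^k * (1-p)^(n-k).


C(7,5) = 21
p^5 = 0.024181
(1-p)^2 = 0.275625
P = 21 * 0.024181 * 0.275625 = 0.1400

P(X=5) = 0.1400


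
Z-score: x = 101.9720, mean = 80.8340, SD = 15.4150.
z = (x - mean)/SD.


z = (101.9720 - 80.8340)/15.4150
= 21.1380/15.4150
= 1.3713

z = 1.3713


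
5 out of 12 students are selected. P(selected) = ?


P = 5/12 = 0.4167

P = 0.4167


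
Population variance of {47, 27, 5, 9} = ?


Mean = 22.0000
Squared deviations: 625.0000, 25.0000, 289.0000, 169.0000
Sum = 1108.0000
Variance = 1108.0000/4 = 277.0000

Variance = 277.0000


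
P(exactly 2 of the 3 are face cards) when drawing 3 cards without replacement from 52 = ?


Hypergeometric: P(X=2) = C(12,2)·C(40,1) / C(52,3)
= 66 × 40 / 22100
= 2640/22100 = 0.1195

P = 0.1195


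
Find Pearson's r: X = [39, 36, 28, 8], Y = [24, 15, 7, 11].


Mean X = 27.7500, Mean Y = 14.2500
SD X = 12.090802, SD Y = 6.299802
Cov = 44.562500
r = 44.562500/(12.090802*6.299802) = 0.5850

r = 0.5850


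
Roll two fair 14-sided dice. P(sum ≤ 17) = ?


Total outcomes = 14×14 = 196
Favorable (sum ≤ 17): 130
P = 130/196 = 0.6633

P = 0.6633


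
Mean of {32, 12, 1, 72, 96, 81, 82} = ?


Sum = 32 + 12 + 1 + 72 + 96 + 81 + 82 = 376
n = 7
Mean = 376/7 = 53.7143

Mean = 53.7143


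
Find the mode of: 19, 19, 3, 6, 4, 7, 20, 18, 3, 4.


Frequencies: 3:2, 4:2, 6:1, 7:1, 18:1, 19:2, 20:1
Max frequency = 2
Mode = 3, 4, 19

Mode = 3, 4, 19


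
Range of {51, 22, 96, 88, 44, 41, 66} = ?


Max = 96, Min = 22
Range = 96 - 22 = 74

Range = 74


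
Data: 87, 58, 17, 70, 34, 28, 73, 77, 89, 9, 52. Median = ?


Sorted: 9, 17, 28, 34, 52, 58, 70, 73, 77, 87, 89
n = 11 (odd)
Middle value = 58

Median = 58


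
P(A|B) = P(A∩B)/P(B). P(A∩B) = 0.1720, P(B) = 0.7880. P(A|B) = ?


P(A|B) = 0.1720/0.7880 = 0.2183

P(A|B) = 0.2183


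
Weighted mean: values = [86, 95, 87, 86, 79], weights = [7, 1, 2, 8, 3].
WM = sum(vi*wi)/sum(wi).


Numerator = 86*7 + 95*1 + 87*2 + 86*8 + 79*3 = 1796
Denominator = 7 + 1 + 2 + 8 + 3 = 21
WM = 1796/21 = 85.5238

WM = 85.5238


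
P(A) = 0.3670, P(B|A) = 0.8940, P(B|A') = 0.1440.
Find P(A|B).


P(B) = P(B|A)*P(A) + P(B|A')*P(A')
= 0.8940*0.3670 + 0.1440*0.6330
= 0.328098 + 0.091152 = 0.419250
P(A|B) = 0.328098/0.419250 = 0.7826

P(A|B) = 0.7826


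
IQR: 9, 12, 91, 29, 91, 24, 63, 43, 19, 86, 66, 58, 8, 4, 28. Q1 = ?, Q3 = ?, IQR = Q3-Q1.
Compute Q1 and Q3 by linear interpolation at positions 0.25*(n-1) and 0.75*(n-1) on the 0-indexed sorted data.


Sorted: 4, 8, 9, 12, 19, 24, 28, 29, 43, 58, 63, 66, 86, 91, 91
Q1 (25th %ile) = 15.5000
Q3 (75th %ile) = 64.5000
IQR = 64.5000 - 15.5000 = 49.0000

IQR = 49.0000


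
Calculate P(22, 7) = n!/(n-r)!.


P(22,7) = 22!/15!
= 1124000727777607680000/1307674368000
= 859541760

P(22,7) = 859541760


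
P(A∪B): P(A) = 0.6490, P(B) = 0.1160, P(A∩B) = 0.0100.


P(A∪B) = 0.6490 + 0.1160 - 0.0100
= 0.7650 - 0.0100
= 0.7550

P(A∪B) = 0.7550


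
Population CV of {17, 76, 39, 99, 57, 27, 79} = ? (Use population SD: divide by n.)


Mean = 56.2857
SD = 27.8502
CV = (27.8502/56.2857)*100 = 49.4800%

CV = 49.4800%


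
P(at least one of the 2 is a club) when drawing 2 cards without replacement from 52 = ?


P(at least one) = 1 - P(none)
P(none) = (39/52) × (38/51) = 0.558824
P(at least one) = 1 - 0.558824 = 0.4412

P = 0.4412


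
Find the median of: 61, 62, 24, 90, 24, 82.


Sorted: 24, 24, 61, 62, 82, 90
n = 6 (even)
Middle values: 61 and 62
Median = (61+62)/2 = 61.5000

Median = 61.5000


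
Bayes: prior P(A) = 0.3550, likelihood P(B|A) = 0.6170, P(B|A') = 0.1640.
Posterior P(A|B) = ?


P(B) = P(B|A)*P(A) + P(B|A')*P(A')
= 0.6170*0.3550 + 0.1640*0.6450
= 0.219035 + 0.105780 = 0.324815
P(A|B) = 0.219035/0.324815 = 0.6743

P(A|B) = 0.6743


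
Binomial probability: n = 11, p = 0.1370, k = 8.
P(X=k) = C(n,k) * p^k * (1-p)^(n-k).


C(11,8) = 165
p^8 = 1.240979e-07
(1-p)^3 = 0.642736
P = 165 * 1.240979e-07 * 0.642736 = 1.3161e-05

P(X=8) = 1.3161e-05


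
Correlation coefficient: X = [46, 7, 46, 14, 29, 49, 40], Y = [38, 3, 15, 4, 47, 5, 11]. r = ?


Mean X = 33.0000, Mean Y = 17.5714
SD X = 15.565530, SD Y = 16.421738
Cov = 72.000000
r = 72.000000/(15.565530*16.421738) = 0.2817

r = 0.2817


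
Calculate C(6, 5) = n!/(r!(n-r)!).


C(6,5) = 6!/(5! × 1!)
= 720/(120 × 1)
= 6

C(6,5) = 6


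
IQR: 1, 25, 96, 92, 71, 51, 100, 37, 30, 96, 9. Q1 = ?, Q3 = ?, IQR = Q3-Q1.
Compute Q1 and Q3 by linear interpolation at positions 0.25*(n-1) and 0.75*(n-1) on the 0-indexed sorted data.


Sorted: 1, 9, 25, 30, 37, 51, 71, 92, 96, 96, 100
Q1 (25th %ile) = 27.5000
Q3 (75th %ile) = 94.0000
IQR = 94.0000 - 27.5000 = 66.5000

IQR = 66.5000


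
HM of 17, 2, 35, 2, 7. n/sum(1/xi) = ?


Sum of reciprocals = 1/17 + 1/2 + 1/35 + 1/2 + 1/7 = 1.230252
HM = 5/1.230252 = 4.0642

HM = 4.0642


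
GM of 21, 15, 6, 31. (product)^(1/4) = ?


Product = 21 × 15 × 6 × 31 = 58590
GM = 58590^(1/4) = 15.5581

GM = 15.5581


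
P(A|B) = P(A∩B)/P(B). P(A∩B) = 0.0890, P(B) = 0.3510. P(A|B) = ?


P(A|B) = 0.0890/0.3510 = 0.2536

P(A|B) = 0.2536


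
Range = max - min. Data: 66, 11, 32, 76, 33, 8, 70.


Max = 76, Min = 8
Range = 76 - 8 = 68

Range = 68


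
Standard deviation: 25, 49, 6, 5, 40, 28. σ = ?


Mean = 25.5000
Variance = 261.5833
SD = sqrt(261.5833) = 16.1735

SD = 16.1735


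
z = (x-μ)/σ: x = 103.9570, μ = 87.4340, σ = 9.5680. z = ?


z = (103.9570 - 87.4340)/9.5680
= 16.5230/9.5680
= 1.7269

z = 1.7269


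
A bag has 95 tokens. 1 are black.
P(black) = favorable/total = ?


P = 1/95 = 0.0105

P = 0.0105


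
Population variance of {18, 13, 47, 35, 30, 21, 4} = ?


Mean = 24.0000
Squared deviations: 36.0000, 121.0000, 529.0000, 121.0000, 36.0000, 9.0000, 400.0000
Sum = 1252.0000
Variance = 1252.0000/7 = 178.8571

Variance = 178.8571


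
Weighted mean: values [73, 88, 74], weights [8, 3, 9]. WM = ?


Numerator = 73*8 + 88*3 + 74*9 = 1514
Denominator = 8 + 3 + 9 = 20
WM = 1514/20 = 75.7000

WM = 75.7000


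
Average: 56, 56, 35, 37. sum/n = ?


Sum = 56 + 56 + 35 + 37 = 184
n = 4
Mean = 184/4 = 46.0000

Mean = 46.0000


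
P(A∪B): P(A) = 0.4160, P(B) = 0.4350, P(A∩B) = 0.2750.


P(A∪B) = 0.4160 + 0.4350 - 0.2750
= 0.8510 - 0.2750
= 0.5760

P(A∪B) = 0.5760


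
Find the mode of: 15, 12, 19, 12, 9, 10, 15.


Frequencies: 9:1, 10:1, 12:2, 15:2, 19:1
Max frequency = 2
Mode = 12, 15

Mode = 12, 15


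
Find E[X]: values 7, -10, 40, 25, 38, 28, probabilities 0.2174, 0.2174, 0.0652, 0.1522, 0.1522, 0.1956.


E[X] = 7*0.2174 - 10*0.2174 + 40*0.0652 + 25*0.1522 + 38*0.1522 + 28*0.1956
= 1.5218 - 2.1740 + 2.6080 + 3.8050 + 5.7836 + 5.4768
= 17.0212

E[X] = 17.0212


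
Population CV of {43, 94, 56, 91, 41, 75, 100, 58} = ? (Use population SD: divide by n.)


Mean = 69.7500
SD = 21.9417
CV = (21.9417/69.7500)*100 = 31.4576%

CV = 31.4576%


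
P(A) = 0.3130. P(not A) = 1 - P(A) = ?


P(not A) = 1 - 0.3130 = 0.6870

P(not A) = 0.6870


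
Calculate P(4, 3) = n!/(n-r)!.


P(4,3) = 4!/1!
= 24/1
= 24

P(4,3) = 24


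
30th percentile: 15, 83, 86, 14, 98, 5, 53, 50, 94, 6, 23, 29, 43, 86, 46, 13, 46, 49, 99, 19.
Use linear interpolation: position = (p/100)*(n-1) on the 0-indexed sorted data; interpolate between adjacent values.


Sorted: 5, 6, 13, 14, 15, 19, 23, 29, 43, 46, 46, 49, 50, 53, 83, 86, 86, 94, 98, 99
n = 20
Index = 30/100 * 19 = 5.7000
Lower = data[5] = 19, Upper = data[6] = 23
P30 = 19 + 0.7000*(4) = 21.8000

P30 = 21.8000


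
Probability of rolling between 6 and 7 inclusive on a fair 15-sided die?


Favorable outcomes (6 ≤ roll ≤ 7): 2
Total outcomes = 15
P = 2/15 = 0.1333

P = 0.1333


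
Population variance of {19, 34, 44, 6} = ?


Mean = 25.7500
Squared deviations: 45.5625, 68.0625, 333.0625, 390.0625
Sum = 836.7500
Variance = 836.7500/4 = 209.1875

Variance = 209.1875


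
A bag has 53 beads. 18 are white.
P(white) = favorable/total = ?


P = 18/53 = 0.3396

P = 0.3396


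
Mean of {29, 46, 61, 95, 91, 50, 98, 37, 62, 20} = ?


Sum = 29 + 46 + 61 + 95 + 91 + 50 + 98 + 37 + 62 + 20 = 589
n = 10
Mean = 589/10 = 58.9000

Mean = 58.9000


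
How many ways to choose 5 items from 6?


C(6,5) = 6!/(5! × 1!)
= 720/(120 × 1)
= 6

C(6,5) = 6


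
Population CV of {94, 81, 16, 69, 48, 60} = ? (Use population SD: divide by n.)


Mean = 61.3333
SD = 24.9911
CV = (24.9911/61.3333)*100 = 40.7464%

CV = 40.7464%


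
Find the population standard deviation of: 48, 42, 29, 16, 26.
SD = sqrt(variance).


Mean = 32.2000
Variance = 131.3600
SD = sqrt(131.3600) = 11.4612

SD = 11.4612


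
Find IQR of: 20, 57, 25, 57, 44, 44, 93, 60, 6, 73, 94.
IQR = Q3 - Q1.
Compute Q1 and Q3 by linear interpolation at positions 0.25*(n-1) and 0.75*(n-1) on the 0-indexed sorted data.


Sorted: 6, 20, 25, 44, 44, 57, 57, 60, 73, 93, 94
Q1 (25th %ile) = 34.5000
Q3 (75th %ile) = 66.5000
IQR = 66.5000 - 34.5000 = 32.0000

IQR = 32.0000


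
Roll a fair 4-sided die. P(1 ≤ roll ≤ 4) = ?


Favorable outcomes (1 ≤ roll ≤ 4): 4
Total outcomes = 4
P = 4/4 = 1.0000

P = 1.0000


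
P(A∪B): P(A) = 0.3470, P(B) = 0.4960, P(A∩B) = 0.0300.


P(A∪B) = 0.3470 + 0.4960 - 0.0300
= 0.8430 - 0.0300
= 0.8130

P(A∪B) = 0.8130


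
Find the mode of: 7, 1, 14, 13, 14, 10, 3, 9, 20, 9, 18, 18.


Frequencies: 1:1, 3:1, 7:1, 9:2, 10:1, 13:1, 14:2, 18:2, 20:1
Max frequency = 2
Mode = 9, 14, 18

Mode = 9, 14, 18


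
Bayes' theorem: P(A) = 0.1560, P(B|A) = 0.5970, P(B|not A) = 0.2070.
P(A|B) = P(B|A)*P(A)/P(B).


P(B) = P(B|A)*P(A) + P(B|A')*P(A')
= 0.5970*0.1560 + 0.2070*0.8440
= 0.093132 + 0.174708 = 0.267840
P(A|B) = 0.093132/0.267840 = 0.3477

P(A|B) = 0.3477


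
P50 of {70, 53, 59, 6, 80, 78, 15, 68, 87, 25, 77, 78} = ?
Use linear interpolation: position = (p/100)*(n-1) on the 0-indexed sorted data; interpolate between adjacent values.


Sorted: 6, 15, 25, 53, 59, 68, 70, 77, 78, 78, 80, 87
n = 12
Index = 50/100 * 11 = 5.5000
Lower = data[5] = 68, Upper = data[6] = 70
P50 = 68 + 0.5000*(2) = 69.0000

P50 = 69.0000


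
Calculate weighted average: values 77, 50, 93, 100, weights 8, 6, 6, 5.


Numerator = 77*8 + 50*6 + 93*6 + 100*5 = 1974
Denominator = 8 + 6 + 6 + 5 = 25
WM = 1974/25 = 78.9600

WM = 78.9600


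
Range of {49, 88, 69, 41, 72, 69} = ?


Max = 88, Min = 41
Range = 88 - 41 = 47

Range = 47


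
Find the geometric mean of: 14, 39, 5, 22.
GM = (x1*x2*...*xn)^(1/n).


Product = 14 × 39 × 5 × 22 = 60060
GM = 60060^(1/4) = 15.6548

GM = 15.6548


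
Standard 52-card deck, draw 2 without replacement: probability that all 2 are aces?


P(all aces) = (4/52) × (3/51)
= 0.0045

P = 0.0045


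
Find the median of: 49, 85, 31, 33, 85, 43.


Sorted: 31, 33, 43, 49, 85, 85
n = 6 (even)
Middle values: 43 and 49
Median = (43+49)/2 = 46.0000

Median = 46.0000


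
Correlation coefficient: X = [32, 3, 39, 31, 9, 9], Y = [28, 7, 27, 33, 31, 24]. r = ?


Mean X = 20.5000, Mean Y = 25.0000
SD X = 13.877440, SD Y = 8.544004
Cov = 68.833333
r = 68.833333/(13.877440*8.544004) = 0.5805

r = 0.5805


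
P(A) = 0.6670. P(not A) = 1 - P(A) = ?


P(not A) = 1 - 0.6670 = 0.3330

P(not A) = 0.3330


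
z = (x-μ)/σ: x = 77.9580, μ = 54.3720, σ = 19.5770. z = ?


z = (77.9580 - 54.3720)/19.5770
= 23.5860/19.5770
= 1.2048

z = 1.2048


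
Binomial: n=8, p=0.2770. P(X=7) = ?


C(8,7) = 8
p^7 = 0.000125
(1-p)^1 = 0.723000
P = 8 * 0.000125 * 0.723000 = 0.0007

P(X=7) = 0.0007


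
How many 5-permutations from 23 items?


P(23,5) = 23!/18!
= 25852016738884976640000/6402373705728000
= 4037880

P(23,5) = 4037880


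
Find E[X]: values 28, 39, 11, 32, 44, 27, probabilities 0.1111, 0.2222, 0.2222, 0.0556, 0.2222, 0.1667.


E[X] = 28*0.1111 + 39*0.2222 + 11*0.2222 + 32*0.0556 + 44*0.2222 + 27*0.1667
= 3.1108 + 8.6658 + 2.4442 + 1.7792 + 9.7768 + 4.5009
= 30.2777

E[X] = 30.2777


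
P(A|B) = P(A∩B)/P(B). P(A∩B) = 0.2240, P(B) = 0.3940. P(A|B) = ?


P(A|B) = 0.2240/0.3940 = 0.5685

P(A|B) = 0.5685


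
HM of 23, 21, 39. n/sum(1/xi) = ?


Sum of reciprocals = 1/23 + 1/21 + 1/39 = 0.116738
HM = 3/0.116738 = 25.6985

HM = 25.6985


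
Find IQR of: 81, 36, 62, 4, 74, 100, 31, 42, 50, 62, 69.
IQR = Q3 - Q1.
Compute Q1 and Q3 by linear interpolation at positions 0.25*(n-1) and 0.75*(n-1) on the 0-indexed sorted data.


Sorted: 4, 31, 36, 42, 50, 62, 62, 69, 74, 81, 100
Q1 (25th %ile) = 39.0000
Q3 (75th %ile) = 71.5000
IQR = 71.5000 - 39.0000 = 32.5000

IQR = 32.5000


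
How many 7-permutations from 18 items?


P(18,7) = 18!/11!
= 6402373705728000/39916800
= 160392960

P(18,7) = 160392960


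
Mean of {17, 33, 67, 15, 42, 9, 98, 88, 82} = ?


Sum = 17 + 33 + 67 + 15 + 42 + 9 + 98 + 88 + 82 = 451
n = 9
Mean = 451/9 = 50.1111

Mean = 50.1111


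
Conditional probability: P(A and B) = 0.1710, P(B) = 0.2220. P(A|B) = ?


P(A|B) = 0.1710/0.2220 = 0.7703

P(A|B) = 0.7703


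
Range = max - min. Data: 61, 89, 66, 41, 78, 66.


Max = 89, Min = 41
Range = 89 - 41 = 48

Range = 48


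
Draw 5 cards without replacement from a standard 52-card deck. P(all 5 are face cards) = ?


P(all face cards) = (12/52) × (11/51) × (10/50) × (9/49) × (8/48)
= 0.0003

P = 0.0003


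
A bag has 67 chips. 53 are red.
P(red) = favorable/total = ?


P = 53/67 = 0.7910

P = 0.7910


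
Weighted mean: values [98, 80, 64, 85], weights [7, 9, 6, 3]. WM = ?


Numerator = 98*7 + 80*9 + 64*6 + 85*3 = 2045
Denominator = 7 + 9 + 6 + 3 = 25
WM = 2045/25 = 81.8000

WM = 81.8000


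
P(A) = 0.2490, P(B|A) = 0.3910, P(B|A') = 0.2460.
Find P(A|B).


P(B) = P(B|A)*P(A) + P(B|A')*P(A')
= 0.3910*0.2490 + 0.2460*0.7510
= 0.097359 + 0.184746 = 0.282105
P(A|B) = 0.097359/0.282105 = 0.3451

P(A|B) = 0.3451


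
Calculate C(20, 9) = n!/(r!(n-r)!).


C(20,9) = 20!/(9! × 11!)
= 2432902008176640000/(362880 × 39916800)
= 167960

C(20,9) = 167960


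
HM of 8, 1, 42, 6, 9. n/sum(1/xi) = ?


Sum of reciprocals = 1/8 + 1/1 + 1/42 + 1/6 + 1/9 = 1.426587
HM = 5/1.426587 = 3.5049

HM = 3.5049


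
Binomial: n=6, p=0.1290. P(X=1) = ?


C(6,1) = 6
p^1 = 0.129000
(1-p)^5 = 0.501292
P = 6 * 0.129000 * 0.501292 = 0.3880

P(X=1) = 0.3880


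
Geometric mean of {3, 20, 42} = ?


Product = 3 × 20 × 42 = 2520
GM = 2520^(1/3) = 13.6082

GM = 13.6082


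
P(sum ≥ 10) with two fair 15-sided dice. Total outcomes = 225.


Total outcomes = 15×15 = 225
Favorable (sum ≥ 10): 189
P = 189/225 = 0.8400

P = 0.8400


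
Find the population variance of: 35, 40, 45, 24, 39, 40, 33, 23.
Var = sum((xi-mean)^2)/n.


Mean = 34.8750
Squared deviations: 0.0156, 26.2656, 102.5156, 118.2656, 17.0156, 26.2656, 3.5156, 141.0156
Sum = 434.8750
Variance = 434.8750/8 = 54.3594

Variance = 54.3594


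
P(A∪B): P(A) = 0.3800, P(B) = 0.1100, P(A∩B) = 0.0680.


P(A∪B) = 0.3800 + 0.1100 - 0.0680
= 0.4900 - 0.0680
= 0.4220

P(A∪B) = 0.4220


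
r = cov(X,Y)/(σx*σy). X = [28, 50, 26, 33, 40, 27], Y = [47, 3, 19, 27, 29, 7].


Mean X = 34.0000, Mean Y = 22.0000
SD X = 8.582929, SD Y = 14.685594
Cov = -48.000000
r = -48.000000/(8.582929*14.685594) = -0.3808

r = -0.3808


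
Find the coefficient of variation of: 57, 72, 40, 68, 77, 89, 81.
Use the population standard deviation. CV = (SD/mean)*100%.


Mean = 69.1429
SD = 15.1321
CV = (15.1321/69.1429)*100 = 21.8852%

CV = 21.8852%


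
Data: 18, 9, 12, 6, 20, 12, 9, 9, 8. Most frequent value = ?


Frequencies: 6:1, 8:1, 9:3, 12:2, 18:1, 20:1
Max frequency = 3
Mode = 9

Mode = 9


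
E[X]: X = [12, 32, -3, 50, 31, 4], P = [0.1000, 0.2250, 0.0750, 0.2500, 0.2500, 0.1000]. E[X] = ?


E[X] = 12*0.1000 + 32*0.2250 - 3*0.0750 + 50*0.2500 + 31*0.2500 + 4*0.1000
= 1.2000 + 7.2000 - 0.2250 + 12.5000 + 7.7500 + 0.4000
= 28.8250

E[X] = 28.8250


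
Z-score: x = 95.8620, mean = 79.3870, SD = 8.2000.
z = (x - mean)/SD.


z = (95.8620 - 79.3870)/8.2000
= 16.4750/8.2000
= 2.0091

z = 2.0091


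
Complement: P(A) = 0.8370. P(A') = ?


P(not A) = 1 - 0.8370 = 0.1630

P(not A) = 0.1630


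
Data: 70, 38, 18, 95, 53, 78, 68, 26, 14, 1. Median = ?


Sorted: 1, 14, 18, 26, 38, 53, 68, 70, 78, 95
n = 10 (even)
Middle values: 38 and 53
Median = (38+53)/2 = 45.5000

Median = 45.5000


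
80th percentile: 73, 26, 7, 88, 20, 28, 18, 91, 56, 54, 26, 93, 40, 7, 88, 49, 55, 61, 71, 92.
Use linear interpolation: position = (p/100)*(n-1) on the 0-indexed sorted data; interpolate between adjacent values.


Sorted: 7, 7, 18, 20, 26, 26, 28, 40, 49, 54, 55, 56, 61, 71, 73, 88, 88, 91, 92, 93
n = 20
Index = 80/100 * 19 = 15.2000
Lower = data[15] = 88, Upper = data[16] = 88
P80 = 88 + 0.2000*(0) = 88.0000

P80 = 88.0000


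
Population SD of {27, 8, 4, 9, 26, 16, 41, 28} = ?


Mean = 19.8750
Variance = 140.8594
SD = sqrt(140.8594) = 11.8684

SD = 11.8684


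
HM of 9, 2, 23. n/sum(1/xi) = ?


Sum of reciprocals = 1/9 + 1/2 + 1/23 = 0.654589
HM = 3/0.654589 = 4.5830

HM = 4.5830


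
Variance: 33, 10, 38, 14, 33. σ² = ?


Mean = 25.6000
Squared deviations: 54.7600, 243.3600, 153.7600, 134.5600, 54.7600
Sum = 641.2000
Variance = 641.2000/5 = 128.2400

Variance = 128.2400


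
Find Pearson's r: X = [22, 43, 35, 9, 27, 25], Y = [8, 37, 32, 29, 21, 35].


Mean X = 26.8333, Mean Y = 27.0000
SD X = 10.589565, SD Y = 9.916317
Cov = 40.500000
r = 40.500000/(10.589565*9.916317) = 0.3857

r = 0.3857


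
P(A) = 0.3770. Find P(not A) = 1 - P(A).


P(not A) = 1 - 0.3770 = 0.6230

P(not A) = 0.6230


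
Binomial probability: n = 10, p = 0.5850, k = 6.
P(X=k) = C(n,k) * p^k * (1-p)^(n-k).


C(10,6) = 210
p^6 = 0.040081
(1-p)^4 = 0.029661
P = 210 * 0.040081 * 0.029661 = 0.2497

P(X=6) = 0.2497


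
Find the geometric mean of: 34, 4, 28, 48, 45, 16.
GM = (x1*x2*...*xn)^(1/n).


Product = 34 × 4 × 28 × 48 × 45 × 16 = 131604480
GM = 131604480^(1/6) = 22.5534

GM = 22.5534


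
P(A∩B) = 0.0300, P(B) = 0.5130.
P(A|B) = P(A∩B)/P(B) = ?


P(A|B) = 0.0300/0.5130 = 0.0585

P(A|B) = 0.0585


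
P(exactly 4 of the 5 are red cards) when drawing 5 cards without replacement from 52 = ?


Hypergeometric: P(X=4) = C(26,4)·C(26,1) / C(52,5)
= 14950 × 26 / 2598960
= 388700/2598960 = 0.1496

P = 0.1496


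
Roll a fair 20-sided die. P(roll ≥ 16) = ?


Favorable outcomes (roll ≥ 16): 5
Total outcomes = 20
P = 5/20 = 0.2500

P = 0.2500


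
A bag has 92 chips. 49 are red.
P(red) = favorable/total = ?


P = 49/92 = 0.5326

P = 0.5326


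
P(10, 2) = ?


P(10,2) = 10!/8!
= 3628800/40320
= 90

P(10,2) = 90


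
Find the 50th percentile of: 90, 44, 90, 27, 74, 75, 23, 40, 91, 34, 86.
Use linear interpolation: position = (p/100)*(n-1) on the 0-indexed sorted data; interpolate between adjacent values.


Sorted: 23, 27, 34, 40, 44, 74, 75, 86, 90, 90, 91
n = 11
Index = 50/100 * 10 = 5.0000
Lower = data[5] = 74, Upper = data[6] = 75
P50 = 74 + 0*(1) = 74.0000

P50 = 74.0000


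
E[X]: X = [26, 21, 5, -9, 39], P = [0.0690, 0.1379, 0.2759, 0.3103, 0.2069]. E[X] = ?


E[X] = 26*0.0690 + 21*0.1379 + 5*0.2759 - 9*0.3103 + 39*0.2069
= 1.7940 + 2.8959 + 1.3795 - 2.7927 + 8.0691
= 11.3458

E[X] = 11.3458


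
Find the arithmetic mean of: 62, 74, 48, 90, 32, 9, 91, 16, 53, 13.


Sum = 62 + 74 + 48 + 90 + 32 + 9 + 91 + 16 + 53 + 13 = 488
n = 10
Mean = 488/10 = 48.8000

Mean = 48.8000


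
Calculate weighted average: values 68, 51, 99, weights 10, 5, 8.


Numerator = 68*10 + 51*5 + 99*8 = 1727
Denominator = 10 + 5 + 8 = 23
WM = 1727/23 = 75.0870

WM = 75.0870


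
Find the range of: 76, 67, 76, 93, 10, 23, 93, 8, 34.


Max = 93, Min = 8
Range = 93 - 8 = 85

Range = 85


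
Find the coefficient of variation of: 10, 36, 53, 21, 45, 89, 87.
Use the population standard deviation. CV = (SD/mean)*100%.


Mean = 48.7143
SD = 28.1563
CV = (28.1563/48.7143)*100 = 57.7988%

CV = 57.7988%


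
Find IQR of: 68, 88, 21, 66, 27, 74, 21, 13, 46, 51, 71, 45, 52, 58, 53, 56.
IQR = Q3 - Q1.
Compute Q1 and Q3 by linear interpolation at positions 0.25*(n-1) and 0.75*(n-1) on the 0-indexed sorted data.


Sorted: 13, 21, 21, 27, 45, 46, 51, 52, 53, 56, 58, 66, 68, 71, 74, 88
Q1 (25th %ile) = 40.5000
Q3 (75th %ile) = 66.5000
IQR = 66.5000 - 40.5000 = 26.0000

IQR = 26.0000


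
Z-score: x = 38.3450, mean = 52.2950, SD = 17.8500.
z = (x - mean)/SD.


z = (38.3450 - 52.2950)/17.8500
= -13.9500/17.8500
= -0.7815

z = -0.7815


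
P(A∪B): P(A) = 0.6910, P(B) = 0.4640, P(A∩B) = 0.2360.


P(A∪B) = 0.6910 + 0.4640 - 0.2360
= 1.1550 - 0.2360
= 0.9190

P(A∪B) = 0.9190


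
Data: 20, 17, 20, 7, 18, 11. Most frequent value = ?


Frequencies: 7:1, 11:1, 17:1, 18:1, 20:2
Max frequency = 2
Mode = 20

Mode = 20


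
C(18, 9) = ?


C(18,9) = 18!/(9! × 9!)
= 6402373705728000/(362880 × 362880)
= 48620

C(18,9) = 48620


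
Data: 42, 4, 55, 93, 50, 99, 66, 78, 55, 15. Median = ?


Sorted: 4, 15, 42, 50, 55, 55, 66, 78, 93, 99
n = 10 (even)
Middle values: 55 and 55
Median = (55+55)/2 = 55.0000

Median = 55.0000


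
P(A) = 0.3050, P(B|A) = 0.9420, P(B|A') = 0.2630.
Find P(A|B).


P(B) = P(B|A)*P(A) + P(B|A')*P(A')
= 0.9420*0.3050 + 0.2630*0.6950
= 0.287310 + 0.182785 = 0.470095
P(A|B) = 0.287310/0.470095 = 0.6112

P(A|B) = 0.6112


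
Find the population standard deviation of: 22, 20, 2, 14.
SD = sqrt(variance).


Mean = 14.5000
Variance = 60.7500
SD = sqrt(60.7500) = 7.7942

SD = 7.7942


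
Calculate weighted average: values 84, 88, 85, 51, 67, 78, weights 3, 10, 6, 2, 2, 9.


Numerator = 84*3 + 88*10 + 85*6 + 51*2 + 67*2 + 78*9 = 2580
Denominator = 3 + 10 + 6 + 2 + 2 + 9 = 32
WM = 2580/32 = 80.6250

WM = 80.6250


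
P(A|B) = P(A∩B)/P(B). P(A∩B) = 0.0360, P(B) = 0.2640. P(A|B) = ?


P(A|B) = 0.0360/0.2640 = 0.1364

P(A|B) = 0.1364


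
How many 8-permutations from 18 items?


P(18,8) = 18!/10!
= 6402373705728000/3628800
= 1764322560

P(18,8) = 1764322560


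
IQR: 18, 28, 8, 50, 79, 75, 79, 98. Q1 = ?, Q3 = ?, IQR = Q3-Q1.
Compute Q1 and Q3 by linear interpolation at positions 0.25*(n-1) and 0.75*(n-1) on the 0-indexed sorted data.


Sorted: 8, 18, 28, 50, 75, 79, 79, 98
Q1 (25th %ile) = 25.5000
Q3 (75th %ile) = 79.0000
IQR = 79.0000 - 25.5000 = 53.5000

IQR = 53.5000


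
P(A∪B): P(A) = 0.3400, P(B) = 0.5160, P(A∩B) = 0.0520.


P(A∪B) = 0.3400 + 0.5160 - 0.0520
= 0.8560 - 0.0520
= 0.8040

P(A∪B) = 0.8040


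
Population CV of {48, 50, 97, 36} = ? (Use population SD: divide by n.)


Mean = 57.7500
SD = 23.2849
CV = (23.2849/57.7500)*100 = 40.3202%

CV = 40.3202%


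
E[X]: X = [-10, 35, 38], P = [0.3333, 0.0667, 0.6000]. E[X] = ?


E[X] = -10*0.3333 + 35*0.0667 + 38*0.6000
= -3.3330 + 2.3345 + 22.8000
= 21.8015

E[X] = 21.8015


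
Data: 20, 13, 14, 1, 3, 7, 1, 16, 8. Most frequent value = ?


Frequencies: 1:2, 3:1, 7:1, 8:1, 13:1, 14:1, 16:1, 20:1
Max frequency = 2
Mode = 1

Mode = 1


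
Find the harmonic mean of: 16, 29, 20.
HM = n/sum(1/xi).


Sum of reciprocals = 1/16 + 1/29 + 1/20 = 0.146983
HM = 3/0.146983 = 20.4106

HM = 20.4106


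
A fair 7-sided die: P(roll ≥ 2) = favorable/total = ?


Favorable outcomes (roll ≥ 2): 6
Total outcomes = 7
P = 6/7 = 0.8571

P = 0.8571


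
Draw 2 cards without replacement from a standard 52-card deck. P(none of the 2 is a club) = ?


P(no clubs) = (39/52) × (38/51)
= 0.5588

P = 0.5588
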